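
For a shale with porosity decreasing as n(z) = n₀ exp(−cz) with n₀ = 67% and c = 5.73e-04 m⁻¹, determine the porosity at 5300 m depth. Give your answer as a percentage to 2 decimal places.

3.21%

Working in km (1 km = 1000 m; c in km⁻¹ = c in m⁻¹ × 1000):
n = n₀·exp(−c·z) = 0.67 × exp(−0.573 × 5.3) = 0.67 × exp(−3.037)
  = 0.67 × 0.0480 = 0.0321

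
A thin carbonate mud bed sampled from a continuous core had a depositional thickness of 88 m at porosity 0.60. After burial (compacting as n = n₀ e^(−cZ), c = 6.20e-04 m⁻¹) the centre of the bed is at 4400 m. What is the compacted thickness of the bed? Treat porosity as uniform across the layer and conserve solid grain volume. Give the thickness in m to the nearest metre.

37 m

Working in km (1 km = 1000 m; c in km⁻¹ = c in m⁻¹ × 1000):
Porosity at 4.4 km: n = 0.6·exp(−0.62×4.4) = 0.0392
Solid-volume conservation: h(1−n) = h₀(1−n₀) ⇒ h = h₀·(1−n₀)/(1−n)
h = 0.088 × (1 − 0.6)/(1 − 0.0392) = 0.088 × 0.4163 = 0.0366 km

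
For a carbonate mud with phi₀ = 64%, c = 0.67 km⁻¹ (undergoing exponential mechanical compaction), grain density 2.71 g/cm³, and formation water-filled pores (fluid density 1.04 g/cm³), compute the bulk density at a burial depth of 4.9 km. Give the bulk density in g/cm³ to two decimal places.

2.67 g/cm³

Porosity at depth: phi = 0.64·exp(−0.67×4.9) = 0.64×0.0375 = 0.0240
Bulk density: ρ_b = (1−phi)ρ_g + phi·ρ_f = 0.9760×2.71 + 0.0240×1.04
       = 2.645 + 0.025 = 2.670 g/cm³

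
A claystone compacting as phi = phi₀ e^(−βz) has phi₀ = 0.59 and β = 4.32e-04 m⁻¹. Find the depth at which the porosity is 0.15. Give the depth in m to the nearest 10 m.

Working in km (1 km = 1000 m; β in km⁻¹ = β in m⁻¹ × 1000):
Invert Athy's law: z = ln(phi₀/phi) / β
z = ln(0.59/0.15) / 0.432 = ln(3.933) / 0.432 = 1.3695 / 0.432 = 3.170 km

3170 m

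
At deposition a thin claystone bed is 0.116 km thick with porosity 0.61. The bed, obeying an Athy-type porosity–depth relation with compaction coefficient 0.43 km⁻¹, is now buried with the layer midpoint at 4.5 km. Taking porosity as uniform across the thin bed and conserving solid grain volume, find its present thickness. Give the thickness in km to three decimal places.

Porosity at 4.5 km: φ = 0.61·exp(−0.43×4.5) = 0.0881
Solid-volume conservation: h(1−φ) = h₀(1−φ₀) ⇒ h = h₀·(1−φ₀)/(1−φ)
h = 0.116 × (1 − 0.61)/(1 − 0.0881) = 0.116 × 0.4277 = 0.0496 km

0.050 km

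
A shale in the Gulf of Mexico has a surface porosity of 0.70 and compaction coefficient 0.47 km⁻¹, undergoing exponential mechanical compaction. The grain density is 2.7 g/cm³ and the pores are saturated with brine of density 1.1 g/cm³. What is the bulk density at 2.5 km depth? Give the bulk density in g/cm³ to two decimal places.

Porosity at depth: φ = 0.7·exp(−0.47×2.5) = 0.7×0.3088 = 0.2162
Bulk density: ρ_b = (1−φ)ρ_g + φ·ρ_f = 0.7838×2.7 + 0.2162×1.1
       = 2.116 + 0.238 = 2.354 g/cm³

2.35 g/cm³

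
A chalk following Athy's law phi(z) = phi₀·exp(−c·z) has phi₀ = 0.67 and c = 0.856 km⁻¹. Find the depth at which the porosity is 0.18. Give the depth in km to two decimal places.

1.54 km

Invert Athy's law: z = ln(phi₀/phi) / c
z = ln(0.67/0.18) / 0.856 = ln(3.722) / 0.856 = 1.3143 / 0.856 = 1.535 km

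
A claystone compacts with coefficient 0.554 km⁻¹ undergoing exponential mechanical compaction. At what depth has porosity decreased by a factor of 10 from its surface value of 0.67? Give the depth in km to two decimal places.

n/n₀ = 1/10 ⇒ exp(−β·z) = 1/10 ⇒ z = ln(10) / β
z = 2.3026 / 0.554 = 4.156 km

4.16 km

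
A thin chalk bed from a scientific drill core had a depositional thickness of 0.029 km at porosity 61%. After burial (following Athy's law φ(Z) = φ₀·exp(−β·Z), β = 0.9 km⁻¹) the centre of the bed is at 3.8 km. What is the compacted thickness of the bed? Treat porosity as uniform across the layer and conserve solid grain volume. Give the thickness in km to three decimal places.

Porosity at 3.8 km: φ = 0.61·exp(−0.9×3.8) = 0.0200
Solid-volume conservation: h(1−φ) = h₀(1−φ₀) ⇒ h = h₀·(1−φ₀)/(1−φ)
h = 0.029 × (1 − 0.61)/(1 − 0.0200) = 0.029 × 0.3979 = 0.0115 km

0.012 km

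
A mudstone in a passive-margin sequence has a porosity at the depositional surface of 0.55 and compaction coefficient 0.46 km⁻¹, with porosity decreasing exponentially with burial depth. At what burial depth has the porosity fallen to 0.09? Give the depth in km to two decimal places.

Invert Athy's law: z = ln(phi₀/phi) / k
z = ln(0.55/0.09) / 0.46 = ln(6.111) / 0.46 = 1.8101 / 0.46 = 3.935 km

3.94 km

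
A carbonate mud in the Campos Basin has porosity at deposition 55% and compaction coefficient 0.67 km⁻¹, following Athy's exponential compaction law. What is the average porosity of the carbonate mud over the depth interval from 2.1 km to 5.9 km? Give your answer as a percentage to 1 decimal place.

⟨n⟩ = (1/(z₂−z₁)) ∫ n₀ e^(−βz) dz = n₀·(e^(−β·z₁) − e^(−β·z₂)) / (β·(z₂−z₁))
e^(−0.67×2.1) = 0.2449; e^(−0.67×5.9) = 0.0192
⟨n⟩ = 0.55 × (0.2449 − 0.0192) / (0.67 × 3.8) = 0.55 × 0.0886 = 0.0488

4.9%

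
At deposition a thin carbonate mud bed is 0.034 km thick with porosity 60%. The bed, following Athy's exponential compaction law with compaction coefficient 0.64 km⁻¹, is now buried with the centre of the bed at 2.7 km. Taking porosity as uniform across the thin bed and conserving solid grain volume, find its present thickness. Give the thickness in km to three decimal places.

Porosity at 2.7 km: n = 0.6·exp(−0.64×2.7) = 0.1066
Solid-volume conservation: h(1−n) = h₀(1−n₀) ⇒ h = h₀·(1−n₀)/(1−n)
h = 0.034 × (1 − 0.6)/(1 − 0.1066) = 0.034 × 0.4477 = 0.0152 km

0.015 km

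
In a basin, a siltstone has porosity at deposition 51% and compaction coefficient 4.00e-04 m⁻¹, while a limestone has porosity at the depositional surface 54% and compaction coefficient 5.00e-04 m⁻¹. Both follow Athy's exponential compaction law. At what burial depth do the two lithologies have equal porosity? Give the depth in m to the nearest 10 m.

570 m

Working in km (1 km = 1000 m; β in km⁻¹ = β in m⁻¹ × 1000):
Set phi₀ₐ e^(−βₐZ) = phi₀ᵦ e^(−βᵦZ) ⇒ ln(phi₀ₐ/phi₀ᵦ) = (βₐ − βᵦ)·Z
Z = ln(0.51/0.54) / (0.4 − 0.5) = -0.0572 / -0.1 = 0.572 km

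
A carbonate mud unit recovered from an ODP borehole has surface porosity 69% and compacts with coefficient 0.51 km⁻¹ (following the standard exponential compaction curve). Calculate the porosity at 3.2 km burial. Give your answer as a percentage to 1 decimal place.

13.5%

phi = phi₀·exp(−β·d) = 0.69 × exp(−0.51 × 3.2) = 0.69 × exp(−1.632)
  = 0.69 × 0.1955 = 0.1349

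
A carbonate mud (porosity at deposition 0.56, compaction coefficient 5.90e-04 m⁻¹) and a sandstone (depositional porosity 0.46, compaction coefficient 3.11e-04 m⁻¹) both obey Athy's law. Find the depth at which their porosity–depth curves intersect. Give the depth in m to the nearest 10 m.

Working in km (1 km = 1000 m; c in km⁻¹ = c in m⁻¹ × 1000):
Set phi₀ₐ e^(−cₐd) = phi₀ᵦ e^(−cᵦd) ⇒ ln(phi₀ₐ/phi₀ᵦ) = (cₐ − cᵦ)·d
d = ln(0.56/0.46) / (0.59 − 0.311) = 0.1967 / 0.279 = 0.705 km

710 m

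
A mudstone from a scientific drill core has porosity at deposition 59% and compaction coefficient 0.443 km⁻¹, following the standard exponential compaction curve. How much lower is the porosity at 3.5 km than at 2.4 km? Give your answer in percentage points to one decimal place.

φ(2.4) = 0.59·e^(−0.443×2.4) = 0.2038
φ(3.5) = 0.59·e^(−0.443×3.5) = 0.1252
Δφ = 0.2038 − 0.1252 = 0.0786

7.9 percentage points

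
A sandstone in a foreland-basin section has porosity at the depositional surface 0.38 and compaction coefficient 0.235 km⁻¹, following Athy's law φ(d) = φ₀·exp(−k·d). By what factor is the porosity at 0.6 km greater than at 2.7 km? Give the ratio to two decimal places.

1.64

φ(d₁)/φ(d₂) = e^(−k·d₁)/e^(−k·d₂) = e^{k(d₂−d₁)}
= exp(0.235 × 2.1) = exp(0.4935) = 1.6380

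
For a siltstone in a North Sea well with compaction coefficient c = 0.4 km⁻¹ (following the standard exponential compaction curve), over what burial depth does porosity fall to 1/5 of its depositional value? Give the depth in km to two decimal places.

φ/φ₀ = 1/5 ⇒ exp(−c·d) = 1/5 ⇒ d = ln(5) / c
d = 1.6094 / 0.4 = 4.024 km

4.02 km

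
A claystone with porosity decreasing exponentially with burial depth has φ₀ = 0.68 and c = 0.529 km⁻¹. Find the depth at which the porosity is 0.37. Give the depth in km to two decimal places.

Invert Athy's law: Z = ln(φ₀/φ) / c
Z = ln(0.68/0.37) / 0.529 = ln(1.838) / 0.529 = 0.6086 / 0.529 = 1.150 km

1.15 km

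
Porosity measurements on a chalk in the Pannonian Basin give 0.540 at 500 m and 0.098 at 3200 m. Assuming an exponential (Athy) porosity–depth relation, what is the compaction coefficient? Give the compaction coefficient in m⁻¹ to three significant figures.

0.000632 m⁻¹

Working in km (1 km = 1000 m; k in km⁻¹ = k in m⁻¹ × 1000):
Athy: φ(z) = φ₀ e^(−kz) ⇒ φ₁/φ₂ = e^{k(z₂−z₁)} ⇒ k = ln(φ₁/φ₂)/(z₂−z₁)
k = ln(0.54/0.098) / (3.2 − 0.5) = ln(5.51) / 2.7 = 1.7066 / 2.7 = 0.6321 km⁻¹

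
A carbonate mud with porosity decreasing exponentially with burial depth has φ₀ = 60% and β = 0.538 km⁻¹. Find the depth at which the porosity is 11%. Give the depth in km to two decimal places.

3.15 km

Invert Athy's law: z = ln(φ₀/φ) / β
z = ln(0.6/0.11) / 0.538 = ln(5.455) / 0.538 = 1.6964 / 0.538 = 3.153 km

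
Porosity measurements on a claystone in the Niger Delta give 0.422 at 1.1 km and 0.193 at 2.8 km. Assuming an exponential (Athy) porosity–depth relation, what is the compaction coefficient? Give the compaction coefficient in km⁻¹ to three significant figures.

Athy: phi(Z) = phi₀ e^(−βZ) ⇒ phi₁/phi₂ = e^{β(Z₂−Z₁)} ⇒ β = ln(phi₁/phi₂)/(Z₂−Z₁)
β = ln(0.422/0.193) / (2.8 − 1.1) = ln(2.187) / 1.7 = 0.7823 / 1.7 = 0.4602 km⁻¹

0.460 km⁻¹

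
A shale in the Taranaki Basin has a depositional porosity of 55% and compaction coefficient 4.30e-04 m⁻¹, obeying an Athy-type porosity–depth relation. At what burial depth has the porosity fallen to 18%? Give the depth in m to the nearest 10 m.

2600 m

Working in km (1 km = 1000 m; k in km⁻¹ = k in m⁻¹ × 1000):
Invert Athy's law: d = ln(φ₀/φ) / k
d = ln(0.55/0.18) / 0.43 = ln(3.056) / 0.43 = 1.1170 / 0.43 = 2.598 km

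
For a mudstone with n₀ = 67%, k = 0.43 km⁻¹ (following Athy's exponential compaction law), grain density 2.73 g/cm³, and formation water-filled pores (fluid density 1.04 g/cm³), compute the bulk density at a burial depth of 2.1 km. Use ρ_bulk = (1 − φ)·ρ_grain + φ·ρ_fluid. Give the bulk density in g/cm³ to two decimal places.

Porosity at depth: n = 0.67·exp(−0.43×2.1) = 0.67×0.4054 = 0.2716
Bulk density: ρ_b = (1−n)ρ_g + n·ρ_f = 0.7284×2.73 + 0.2716×1.04
       = 1.989 + 0.282 = 2.271 g/cm³

2.27 g/cm³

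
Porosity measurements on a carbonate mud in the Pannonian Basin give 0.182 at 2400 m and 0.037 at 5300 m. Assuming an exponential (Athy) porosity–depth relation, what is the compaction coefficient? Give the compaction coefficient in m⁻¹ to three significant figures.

Working in km (1 km = 1000 m; k in km⁻¹ = k in m⁻¹ × 1000):
Athy: phi(Z) = phi₀ e^(−kZ) ⇒ phi₁/phi₂ = e^{k(Z₂−Z₁)} ⇒ k = ln(phi₁/phi₂)/(Z₂−Z₁)
k = ln(0.182/0.037) / (5.3 − 2.4) = ln(4.919) / 2.9 = 1.5931 / 2.9 = 0.5493 km⁻¹

0.000549 m⁻¹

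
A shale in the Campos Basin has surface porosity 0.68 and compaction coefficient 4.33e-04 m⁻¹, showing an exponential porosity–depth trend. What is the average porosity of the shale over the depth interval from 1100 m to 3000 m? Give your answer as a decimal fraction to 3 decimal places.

Working in km (1 km = 1000 m; k in km⁻¹ = k in m⁻¹ × 1000):
⟨phi⟩ = (1/(Z₂−Z₁)) ∫ phi₀ e^(−kZ) dZ = phi₀·(e^(−k·Z₁) − e^(−k·Z₂)) / (k·(Z₂−Z₁))
e^(−0.433×1.1) = 0.6211; e^(−0.433×3) = 0.2728
⟨phi⟩ = 0.68 × (0.6211 − 0.2728) / (0.433 × 1.9) = 0.68 × 0.4233 = 0.2879

0.288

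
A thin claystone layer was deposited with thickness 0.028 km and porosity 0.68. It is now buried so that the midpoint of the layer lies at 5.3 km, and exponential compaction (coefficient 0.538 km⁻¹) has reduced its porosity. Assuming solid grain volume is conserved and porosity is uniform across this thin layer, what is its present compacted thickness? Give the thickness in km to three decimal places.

0.009 km

Porosity at 5.3 km: φ = 0.68·exp(−0.538×5.3) = 0.0393
Solid-volume conservation: h(1−φ) = h₀(1−φ₀) ⇒ h = h₀·(1−φ₀)/(1−φ)
h = 0.028 × (1 − 0.68)/(1 − 0.0393) = 0.028 × 0.3331 = 0.0093 km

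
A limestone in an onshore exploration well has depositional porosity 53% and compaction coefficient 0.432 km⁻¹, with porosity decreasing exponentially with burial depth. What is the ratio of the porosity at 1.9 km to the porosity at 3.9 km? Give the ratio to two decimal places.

φ(z₁)/φ(z₂) = e^(−k·z₁)/e^(−k·z₂) = e^{k(z₂−z₁)}
= exp(0.432 × 2) = exp(0.864) = 2.3726

2.37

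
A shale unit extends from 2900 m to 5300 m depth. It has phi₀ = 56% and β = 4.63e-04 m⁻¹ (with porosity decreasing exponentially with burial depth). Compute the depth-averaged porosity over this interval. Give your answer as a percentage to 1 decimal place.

8.8%

Working in km (1 km = 1000 m; β in km⁻¹ = β in m⁻¹ × 1000):
⟨phi⟩ = (1/(Z₂−Z₁)) ∫ phi₀ e^(−βZ) dZ = phi₀·(e^(−β·Z₁) − e^(−β·Z₂)) / (β·(Z₂−Z₁))
e^(−0.463×2.9) = 0.2611; e^(−0.463×5.3) = 0.0860
⟨phi⟩ = 0.56 × (0.2611 − 0.0860) / (0.463 × 2.4) = 0.56 × 0.1577 = 0.0883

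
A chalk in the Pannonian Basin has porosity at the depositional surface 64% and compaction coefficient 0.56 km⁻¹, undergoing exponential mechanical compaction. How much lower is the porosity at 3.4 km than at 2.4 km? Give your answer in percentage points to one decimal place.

phi(2.4) = 0.64·e^(−0.56×2.4) = 0.1669
phi(3.4) = 0.64·e^(−0.56×3.4) = 0.0953
Δphi = 0.1669 − 0.0953 = 0.0716

7.2 percentage points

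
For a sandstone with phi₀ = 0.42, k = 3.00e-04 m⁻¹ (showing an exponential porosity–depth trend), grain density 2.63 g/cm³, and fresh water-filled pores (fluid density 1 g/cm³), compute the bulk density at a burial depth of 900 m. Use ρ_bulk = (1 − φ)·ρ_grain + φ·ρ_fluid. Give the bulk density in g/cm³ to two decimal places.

2.11 g/cm³

Working in km (1 km = 1000 m; k in km⁻¹ = k in m⁻¹ × 1000):
Porosity at depth: phi = 0.42·exp(−0.3×0.9) = 0.42×0.7634 = 0.3206
Bulk density: ρ_b = (1−phi)ρ_g + phi·ρ_f = 0.6794×2.63 + 0.3206×1
       = 1.787 + 0.321 = 2.107 g/cm³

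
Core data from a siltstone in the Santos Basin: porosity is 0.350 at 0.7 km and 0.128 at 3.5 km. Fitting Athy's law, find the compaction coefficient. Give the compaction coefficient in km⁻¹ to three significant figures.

0.359 km⁻¹

Athy: phi(d) = phi₀ e^(−kd) ⇒ phi₁/phi₂ = e^{k(d₂−d₁)} ⇒ k = ln(phi₁/phi₂)/(d₂−d₁)
k = ln(0.35/0.128) / (3.5 − 0.7) = ln(2.734) / 2.8 = 1.0059 / 2.8 = 0.3593 km⁻¹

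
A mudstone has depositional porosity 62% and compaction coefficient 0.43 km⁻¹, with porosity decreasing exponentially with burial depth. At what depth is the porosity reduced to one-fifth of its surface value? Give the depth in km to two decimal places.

phi/phi₀ = 1/5 ⇒ exp(−k·z) = 1/5 ⇒ z = ln(5) / k
z = 1.6094 / 0.43 = 3.743 km

3.74 km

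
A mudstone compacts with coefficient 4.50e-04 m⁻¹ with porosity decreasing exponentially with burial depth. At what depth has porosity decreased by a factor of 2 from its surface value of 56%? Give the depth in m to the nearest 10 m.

1540 m

Working in km (1 km = 1000 m; c in km⁻¹ = c in m⁻¹ × 1000):
phi/phi₀ = 1/2 ⇒ exp(−c·Z) = 1/2 ⇒ Z = ln(2) / c
Z = 0.6931 / 0.45 = 1.540 km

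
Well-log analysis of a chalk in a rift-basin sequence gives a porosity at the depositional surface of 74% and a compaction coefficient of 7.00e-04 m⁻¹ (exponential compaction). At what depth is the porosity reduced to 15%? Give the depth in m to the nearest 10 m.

Working in km (1 km = 1000 m; β in km⁻¹ = β in m⁻¹ × 1000):
Invert Athy's law: z = ln(φ₀/φ) / β
z = ln(0.74/0.15) / 0.7 = ln(4.933) / 0.7 = 1.5960 / 0.7 = 2.280 km

2280 m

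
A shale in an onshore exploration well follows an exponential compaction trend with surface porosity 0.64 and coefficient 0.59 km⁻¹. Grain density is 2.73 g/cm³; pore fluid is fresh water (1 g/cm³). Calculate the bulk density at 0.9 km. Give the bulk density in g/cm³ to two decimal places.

2.08 g/cm³

Porosity at depth: phi = 0.64·exp(−0.59×0.9) = 0.64×0.5880 = 0.3763
Bulk density: ρ_b = (1−phi)ρ_g + phi·ρ_f = 0.6237×2.73 + 0.3763×1
       = 1.703 + 0.376 = 2.079 g/cm³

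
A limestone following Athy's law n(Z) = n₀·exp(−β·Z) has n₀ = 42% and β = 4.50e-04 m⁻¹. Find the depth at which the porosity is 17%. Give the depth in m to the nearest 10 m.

Working in km (1 km = 1000 m; β in km⁻¹ = β in m⁻¹ × 1000):
Invert Athy's law: Z = ln(n₀/n) / β
Z = ln(0.42/0.17) / 0.45 = ln(2.471) / 0.45 = 0.9045 / 0.45 = 2.010 km

2010 m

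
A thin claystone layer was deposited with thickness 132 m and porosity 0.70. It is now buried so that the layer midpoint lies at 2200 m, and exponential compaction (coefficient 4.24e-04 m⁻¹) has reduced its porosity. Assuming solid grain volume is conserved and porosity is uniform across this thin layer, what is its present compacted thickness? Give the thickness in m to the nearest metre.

55 m

Working in km (1 km = 1000 m; c in km⁻¹ = c in m⁻¹ × 1000):
Porosity at 2.2 km: phi = 0.7·exp(−0.424×2.2) = 0.2754
Solid-volume conservation: h(1−phi) = h₀(1−phi₀) ⇒ h = h₀·(1−phi₀)/(1−phi)
h = 0.132 × (1 − 0.7)/(1 − 0.2754) = 0.132 × 0.4140 = 0.0547 km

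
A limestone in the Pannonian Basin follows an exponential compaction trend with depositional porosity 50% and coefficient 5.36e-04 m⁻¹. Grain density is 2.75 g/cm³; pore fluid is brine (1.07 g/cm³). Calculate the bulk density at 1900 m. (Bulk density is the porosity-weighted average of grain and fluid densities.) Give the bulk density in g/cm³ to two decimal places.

Working in km (1 km = 1000 m; c in km⁻¹ = c in m⁻¹ × 1000):
Porosity at depth: φ = 0.5·exp(−0.536×1.9) = 0.5×0.3612 = 0.1806
Bulk density: ρ_b = (1−φ)ρ_g + φ·ρ_f = 0.8194×2.75 + 0.1806×1.07
       = 2.253 + 0.193 = 2.447 g/cm³

2.45 g/cm³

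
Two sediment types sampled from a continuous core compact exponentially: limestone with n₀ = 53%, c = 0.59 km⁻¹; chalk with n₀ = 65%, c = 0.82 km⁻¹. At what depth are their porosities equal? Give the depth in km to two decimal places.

0.89 km

Set n₀ₐ e^(−cₐZ) = n₀ᵦ e^(−cᵦZ) ⇒ ln(n₀ₐ/n₀ᵦ) = (cₐ − cᵦ)·Z
Z = ln(0.53/0.65) / (0.59 − 0.82) = -0.2041 / -0.23 = 0.887 km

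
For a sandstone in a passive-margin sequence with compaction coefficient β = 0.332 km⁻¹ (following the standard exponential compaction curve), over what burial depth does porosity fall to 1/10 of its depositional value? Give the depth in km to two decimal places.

phi/phi₀ = 1/10 ⇒ exp(−β·Z) = 1/10 ⇒ Z = ln(10) / β
Z = 2.3026 / 0.332 = 6.935 km

6.94 km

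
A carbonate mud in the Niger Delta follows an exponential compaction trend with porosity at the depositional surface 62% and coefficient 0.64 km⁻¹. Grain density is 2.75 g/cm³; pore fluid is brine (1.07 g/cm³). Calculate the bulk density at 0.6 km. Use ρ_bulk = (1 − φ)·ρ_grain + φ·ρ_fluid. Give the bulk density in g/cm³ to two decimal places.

2.04 g/cm³

Porosity at depth: φ = 0.62·exp(−0.64×0.6) = 0.62×0.6811 = 0.4223
Bulk density: ρ_b = (1−φ)ρ_g + φ·ρ_f = 0.5777×2.75 + 0.4223×1.07
       = 1.589 + 0.452 = 2.041 g/cm³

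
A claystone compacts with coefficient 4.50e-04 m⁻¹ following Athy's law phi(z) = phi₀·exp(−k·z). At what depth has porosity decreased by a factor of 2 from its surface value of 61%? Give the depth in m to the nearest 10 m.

Working in km (1 km = 1000 m; k in km⁻¹ = k in m⁻¹ × 1000):
phi/phi₀ = 1/2 ⇒ exp(−k·z) = 1/2 ⇒ z = ln(2) / k
z = 0.6931 / 0.45 = 1.540 km

1540 m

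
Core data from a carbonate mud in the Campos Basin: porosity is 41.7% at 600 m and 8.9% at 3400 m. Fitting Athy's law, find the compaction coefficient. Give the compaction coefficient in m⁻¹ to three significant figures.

Working in km (1 km = 1000 m; c in km⁻¹ = c in m⁻¹ × 1000):
Athy: φ(d) = φ₀ e^(−cd) ⇒ φ₁/φ₂ = e^{c(d₂−d₁)} ⇒ c = ln(φ₁/φ₂)/(d₂−d₁)
c = ln(0.417/0.089) / (3.4 − 0.6) = ln(4.685) / 2.8 = 1.5444 / 2.8 = 0.5516 km⁻¹

0.000552 m⁻¹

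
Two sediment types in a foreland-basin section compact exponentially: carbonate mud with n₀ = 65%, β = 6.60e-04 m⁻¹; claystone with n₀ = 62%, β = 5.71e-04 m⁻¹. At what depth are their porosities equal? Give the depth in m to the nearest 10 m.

Working in km (1 km = 1000 m; β in km⁻¹ = β in m⁻¹ × 1000):
Set n₀ₐ e^(−βₐz) = n₀ᵦ e^(−βᵦz) ⇒ ln(n₀ₐ/n₀ᵦ) = (βₐ − βᵦ)·z
z = ln(0.65/0.62) / (0.66 − 0.571) = 0.0473 / 0.089 = 0.531 km

530 m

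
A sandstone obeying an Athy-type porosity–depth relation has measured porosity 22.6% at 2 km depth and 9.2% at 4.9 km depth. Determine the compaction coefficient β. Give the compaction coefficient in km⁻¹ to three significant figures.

0.310 km⁻¹

Athy: n(z) = n₀ e^(−βz) ⇒ n₁/n₂ = e^{β(z₂−z₁)} ⇒ β = ln(n₁/n₂)/(z₂−z₁)
β = ln(0.226/0.092) / (4.9 − 2) = ln(2.457) / 2.9 = 0.8987 / 2.9 = 0.3099 km⁻¹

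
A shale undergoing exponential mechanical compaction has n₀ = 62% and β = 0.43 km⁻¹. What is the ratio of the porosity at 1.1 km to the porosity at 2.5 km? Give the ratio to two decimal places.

n(d₁)/n(d₂) = e^(−β·d₁)/e^(−β·d₂) = e^{β(d₂−d₁)}
= exp(0.43 × 1.4) = exp(0.602) = 1.8258

1.83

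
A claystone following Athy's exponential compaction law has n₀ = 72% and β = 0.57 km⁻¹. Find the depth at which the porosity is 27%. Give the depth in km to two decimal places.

Invert Athy's law: z = ln(n₀/n) / β
z = ln(0.72/0.27) / 0.57 = ln(2.667) / 0.57 = 0.9808 / 0.57 = 1.721 km

1.72 km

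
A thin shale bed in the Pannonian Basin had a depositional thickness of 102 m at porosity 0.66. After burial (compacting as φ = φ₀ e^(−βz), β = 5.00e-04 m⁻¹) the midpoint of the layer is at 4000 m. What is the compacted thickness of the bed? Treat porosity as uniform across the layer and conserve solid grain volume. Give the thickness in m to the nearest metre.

Working in km (1 km = 1000 m; β in km⁻¹ = β in m⁻¹ × 1000):
Porosity at 4 km: φ = 0.66·exp(−0.5×4) = 0.0893
Solid-volume conservation: h(1−φ) = h₀(1−φ₀) ⇒ h = h₀·(1−φ₀)/(1−φ)
h = 0.102 × (1 − 0.66)/(1 − 0.0893) = 0.102 × 0.3733 = 0.0381 km

38 m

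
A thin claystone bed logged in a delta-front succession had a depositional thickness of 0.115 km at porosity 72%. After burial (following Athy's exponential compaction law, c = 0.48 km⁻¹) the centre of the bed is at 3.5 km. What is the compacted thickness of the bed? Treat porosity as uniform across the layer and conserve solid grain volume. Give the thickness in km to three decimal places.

Porosity at 3.5 km: n = 0.72·exp(−0.48×3.5) = 0.1342
Solid-volume conservation: h(1−n) = h₀(1−n₀) ⇒ h = h₀·(1−n₀)/(1−n)
h = 0.115 × (1 − 0.72)/(1 − 0.1342) = 0.115 × 0.3234 = 0.0372 km

0.037 km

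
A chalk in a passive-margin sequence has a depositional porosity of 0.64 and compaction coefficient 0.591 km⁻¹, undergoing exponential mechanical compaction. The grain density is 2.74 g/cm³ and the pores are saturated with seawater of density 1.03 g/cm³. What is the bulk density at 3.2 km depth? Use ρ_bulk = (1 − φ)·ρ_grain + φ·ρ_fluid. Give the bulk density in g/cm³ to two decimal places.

2.57 g/cm³

Porosity at depth: φ = 0.64·exp(−0.591×3.2) = 0.64×0.1509 = 0.0966
Bulk density: ρ_b = (1−φ)ρ_g + φ·ρ_f = 0.9034×2.74 + 0.0966×1.03
       = 2.475 + 0.099 = 2.575 g/cm³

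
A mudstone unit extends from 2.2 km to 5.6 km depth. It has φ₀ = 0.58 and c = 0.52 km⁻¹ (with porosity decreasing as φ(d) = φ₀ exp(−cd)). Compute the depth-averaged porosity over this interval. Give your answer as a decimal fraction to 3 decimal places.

⟨φ⟩ = (1/(d₂−d₁)) ∫ φ₀ e^(−cd) dd = φ₀·(e^(−c·d₁) − e^(−c·d₂)) / (c·(d₂−d₁))
e^(−0.52×2.2) = 0.3185; e^(−0.52×5.6) = 0.0544
⟨φ⟩ = 0.58 × (0.3185 − 0.0544) / (0.52 × 3.4) = 0.58 × 0.1494 = 0.0867

0.087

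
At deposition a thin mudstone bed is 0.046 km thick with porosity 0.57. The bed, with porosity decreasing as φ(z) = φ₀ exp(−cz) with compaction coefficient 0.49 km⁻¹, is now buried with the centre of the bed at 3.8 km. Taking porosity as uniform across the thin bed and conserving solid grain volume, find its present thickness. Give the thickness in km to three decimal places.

Porosity at 3.8 km: φ = 0.57·exp(−0.49×3.8) = 0.0886
Solid-volume conservation: h(1−φ) = h₀(1−φ₀) ⇒ h = h₀·(1−φ₀)/(1−φ)
h = 0.046 × (1 − 0.57)/(1 − 0.0886) = 0.046 × 0.4718 = 0.0217 km

0.022 km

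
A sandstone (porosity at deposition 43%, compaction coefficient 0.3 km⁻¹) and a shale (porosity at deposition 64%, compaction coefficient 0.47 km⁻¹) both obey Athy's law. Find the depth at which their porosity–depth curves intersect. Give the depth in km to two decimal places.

2.34 km

Set phi₀ₐ e^(−βₐz) = phi₀ᵦ e^(−βᵦz) ⇒ ln(phi₀ₐ/phi₀ᵦ) = (βₐ − βᵦ)·z
z = ln(0.43/0.64) / (0.3 − 0.47) = -0.3977 / -0.17 = 2.339 km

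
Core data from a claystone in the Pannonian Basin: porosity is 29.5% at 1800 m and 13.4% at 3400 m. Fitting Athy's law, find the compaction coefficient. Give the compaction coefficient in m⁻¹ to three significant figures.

0.000493 m⁻¹

Working in km (1 km = 1000 m; c in km⁻¹ = c in m⁻¹ × 1000):
Athy: phi(z) = phi₀ e^(−cz) ⇒ phi₁/phi₂ = e^{c(z₂−z₁)} ⇒ c = ln(phi₁/phi₂)/(z₂−z₁)
c = ln(0.295/0.134) / (3.4 − 1.8) = ln(2.201) / 1.6 = 0.7891 / 1.6 = 0.4932 km⁻¹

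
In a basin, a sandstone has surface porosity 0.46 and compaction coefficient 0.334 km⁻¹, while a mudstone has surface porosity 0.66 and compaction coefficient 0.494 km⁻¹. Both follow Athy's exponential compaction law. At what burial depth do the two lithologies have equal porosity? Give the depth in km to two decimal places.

2.26 km

Set phi₀ₐ e^(−kₐz) = phi₀ᵦ e^(−kᵦz) ⇒ ln(phi₀ₐ/phi₀ᵦ) = (kₐ − kᵦ)·z
z = ln(0.46/0.66) / (0.334 − 0.494) = -0.3610 / -0.16 = 2.256 km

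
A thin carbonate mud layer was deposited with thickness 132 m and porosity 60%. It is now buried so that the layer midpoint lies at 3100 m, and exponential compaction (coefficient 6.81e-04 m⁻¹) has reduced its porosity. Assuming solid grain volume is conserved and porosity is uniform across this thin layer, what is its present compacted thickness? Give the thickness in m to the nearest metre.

57 m

Working in km (1 km = 1000 m; β in km⁻¹ = β in m⁻¹ × 1000):
Porosity at 3.1 km: φ = 0.6·exp(−0.681×3.1) = 0.0727
Solid-volume conservation: h(1−φ) = h₀(1−φ₀) ⇒ h = h₀·(1−φ₀)/(1−φ)
h = 0.132 × (1 − 0.6)/(1 − 0.0727) = 0.132 × 0.4313 = 0.0569 km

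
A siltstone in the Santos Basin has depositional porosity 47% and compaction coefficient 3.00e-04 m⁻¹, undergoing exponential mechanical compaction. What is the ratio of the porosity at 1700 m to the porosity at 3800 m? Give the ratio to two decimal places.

Working in km (1 km = 1000 m; c in km⁻¹ = c in m⁻¹ × 1000):
phi(z₁)/phi(z₂) = e^(−c·z₁)/e^(−c·z₂) = e^{c(z₂−z₁)}
= exp(0.3 × 2.1) = exp(0.63) = 1.8776

1.88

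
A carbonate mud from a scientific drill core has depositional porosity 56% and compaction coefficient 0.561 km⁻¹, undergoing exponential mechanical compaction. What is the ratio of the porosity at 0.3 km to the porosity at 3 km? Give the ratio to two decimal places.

phi(d₁)/phi(d₂) = e^(−β·d₁)/e^(−β·d₂) = e^{β(d₂−d₁)}
= exp(0.561 × 2.7) = exp(1.515) = 4.5481

4.55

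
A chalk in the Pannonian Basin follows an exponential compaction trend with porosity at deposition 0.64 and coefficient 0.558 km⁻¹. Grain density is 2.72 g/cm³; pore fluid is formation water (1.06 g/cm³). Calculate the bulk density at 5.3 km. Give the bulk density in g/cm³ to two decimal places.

2.66 g/cm³

Porosity at depth: φ = 0.64·exp(−0.558×5.3) = 0.64×0.0520 = 0.0333
Bulk density: ρ_b = (1−φ)ρ_g + φ·ρ_f = 0.9667×2.72 + 0.0333×1.06
       = 2.630 + 0.035 = 2.665 g/cm³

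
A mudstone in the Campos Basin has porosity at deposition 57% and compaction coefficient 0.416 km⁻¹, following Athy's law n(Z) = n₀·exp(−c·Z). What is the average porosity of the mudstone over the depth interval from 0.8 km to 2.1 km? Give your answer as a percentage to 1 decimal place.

31.6%

⟨n⟩ = (1/(Z₂−Z₁)) ∫ n₀ e^(−cZ) dZ = n₀·(e^(−c·Z₁) − e^(−c·Z₂)) / (c·(Z₂−Z₁))
e^(−0.416×0.8) = 0.7169; e^(−0.416×2.1) = 0.4174
⟨n⟩ = 0.57 × (0.7169 − 0.4174) / (0.416 × 1.3) = 0.57 × 0.5537 = 0.3156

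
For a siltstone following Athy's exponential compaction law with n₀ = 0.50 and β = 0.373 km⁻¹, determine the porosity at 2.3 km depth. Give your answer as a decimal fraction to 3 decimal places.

n = n₀·exp(−β·d) = 0.5 × exp(−0.373 × 2.3) = 0.5 × exp(−0.8579)
  = 0.5 × 0.4241 = 0.2120

0.212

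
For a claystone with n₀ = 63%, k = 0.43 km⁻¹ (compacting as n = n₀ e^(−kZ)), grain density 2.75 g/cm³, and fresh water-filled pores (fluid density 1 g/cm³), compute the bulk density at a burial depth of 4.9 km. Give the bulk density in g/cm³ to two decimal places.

Porosity at depth: n = 0.63·exp(−0.43×4.9) = 0.63×0.1216 = 0.0766
Bulk density: ρ_b = (1−n)ρ_g + n·ρ_f = 0.9234×2.75 + 0.0766×1
       = 2.539 + 0.077 = 2.616 g/cm³

2.62 g/cm³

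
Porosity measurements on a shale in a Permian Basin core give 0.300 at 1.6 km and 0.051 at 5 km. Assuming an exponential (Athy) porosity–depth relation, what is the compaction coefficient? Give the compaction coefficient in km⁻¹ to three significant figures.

0.521 km⁻¹

Athy: n(d) = n₀ e^(−βd) ⇒ n₁/n₂ = e^{β(d₂−d₁)} ⇒ β = ln(n₁/n₂)/(d₂−d₁)
β = ln(0.3/0.051) / (5 − 1.6) = ln(5.882) / 3.4 = 1.7720 / 3.4 = 0.5212 km⁻¹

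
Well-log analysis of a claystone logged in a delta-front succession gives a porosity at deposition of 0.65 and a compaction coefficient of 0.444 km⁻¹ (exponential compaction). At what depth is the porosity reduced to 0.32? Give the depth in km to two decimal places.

Invert Athy's law: d = ln(n₀/n) / k
d = ln(0.65/0.32) / 0.444 = ln(2.031) / 0.444 = 0.7087 / 0.444 = 1.596 km

1.60 km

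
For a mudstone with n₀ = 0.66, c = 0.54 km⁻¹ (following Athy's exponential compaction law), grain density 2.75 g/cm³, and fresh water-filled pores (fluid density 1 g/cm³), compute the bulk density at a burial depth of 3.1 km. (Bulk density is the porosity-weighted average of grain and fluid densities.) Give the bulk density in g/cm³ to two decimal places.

Porosity at depth: n = 0.66·exp(−0.54×3.1) = 0.66×0.1875 = 0.1237
Bulk density: ρ_b = (1−n)ρ_g + n·ρ_f = 0.8763×2.75 + 0.1237×1
       = 2.410 + 0.124 = 2.533 g/cm³

2.53 g/cm³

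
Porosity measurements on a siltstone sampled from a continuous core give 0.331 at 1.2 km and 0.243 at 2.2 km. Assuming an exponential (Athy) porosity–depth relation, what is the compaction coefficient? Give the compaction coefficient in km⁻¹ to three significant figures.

0.309 km⁻¹

Athy: φ(z) = φ₀ e^(−kz) ⇒ φ₁/φ₂ = e^{k(z₂−z₁)} ⇒ k = ln(φ₁/φ₂)/(z₂−z₁)
k = ln(0.331/0.243) / (2.2 − 1.2) = ln(1.362) / 1 = 0.3091 / 1 = 0.3091 km⁻¹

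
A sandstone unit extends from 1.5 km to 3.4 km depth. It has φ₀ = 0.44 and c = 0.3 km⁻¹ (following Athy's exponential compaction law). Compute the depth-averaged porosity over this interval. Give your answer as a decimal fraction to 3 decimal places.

0.214

⟨φ⟩ = (1/(Z₂−Z₁)) ∫ φ₀ e^(−cZ) dZ = φ₀·(e^(−c·Z₁) − e^(−c·Z₂)) / (c·(Z₂−Z₁))
e^(−0.3×1.5) = 0.6376; e^(−0.3×3.4) = 0.3606
⟨φ⟩ = 0.44 × (0.6376 − 0.3606) / (0.3 × 1.9) = 0.44 × 0.4860 = 0.2139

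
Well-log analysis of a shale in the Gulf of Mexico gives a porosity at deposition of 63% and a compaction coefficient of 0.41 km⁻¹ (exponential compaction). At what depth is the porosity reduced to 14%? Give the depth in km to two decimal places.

Invert Athy's law: z = ln(φ₀/φ) / c
z = ln(0.63/0.14) / 0.41 = ln(4.5) / 0.41 = 1.5041 / 0.41 = 3.668 km

3.67 km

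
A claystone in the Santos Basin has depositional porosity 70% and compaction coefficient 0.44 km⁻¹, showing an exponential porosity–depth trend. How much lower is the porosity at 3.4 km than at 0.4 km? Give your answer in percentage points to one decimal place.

φ(0.4) = 0.7·e^(−0.44×0.4) = 0.5870
φ(3.4) = 0.7·e^(−0.44×3.4) = 0.1568
Δφ = 0.5870 − 0.1568 = 0.4302

43.0 percentage points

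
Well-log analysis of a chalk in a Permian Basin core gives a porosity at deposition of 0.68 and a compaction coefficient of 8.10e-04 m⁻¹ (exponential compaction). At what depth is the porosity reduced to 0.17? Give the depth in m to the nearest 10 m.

Working in km (1 km = 1000 m; β in km⁻¹ = β in m⁻¹ × 1000):
Invert Athy's law: z = ln(n₀/n) / β
z = ln(0.68/0.17) / 0.81 = ln(4) / 0.81 = 1.3863 / 0.81 = 1.711 km

1710 m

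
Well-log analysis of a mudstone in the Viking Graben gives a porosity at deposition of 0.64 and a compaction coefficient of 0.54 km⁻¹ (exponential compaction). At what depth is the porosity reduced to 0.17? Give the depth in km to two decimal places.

2.45 km

Invert Athy's law: d = ln(n₀/n) / β
d = ln(0.64/0.17) / 0.54 = ln(3.765) / 0.54 = 1.3257 / 0.54 = 2.455 km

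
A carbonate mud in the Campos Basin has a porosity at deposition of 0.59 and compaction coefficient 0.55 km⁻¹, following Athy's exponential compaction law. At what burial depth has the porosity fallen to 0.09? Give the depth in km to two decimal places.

3.42 km

Invert Athy's law: d = ln(φ₀/φ) / c
d = ln(0.59/0.09) / 0.55 = ln(6.556) / 0.55 = 1.8803 / 0.55 = 3.419 km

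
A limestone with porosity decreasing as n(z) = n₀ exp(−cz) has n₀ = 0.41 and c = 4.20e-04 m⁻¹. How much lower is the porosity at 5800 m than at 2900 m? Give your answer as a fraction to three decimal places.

Working in km (1 km = 1000 m; c in km⁻¹ = c in m⁻¹ × 1000):
n(2.9) = 0.41·e^(−0.42×2.9) = 0.1213
n(5.8) = 0.41·e^(−0.42×5.8) = 0.0359
Δn = 0.1213 − 0.0359 = 0.0854

0.085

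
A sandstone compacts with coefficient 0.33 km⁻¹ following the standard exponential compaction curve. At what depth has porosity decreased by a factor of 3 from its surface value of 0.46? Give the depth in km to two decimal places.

3.33 km

n/n₀ = 1/3 ⇒ exp(−β·z) = 1/3 ⇒ z = ln(3) / β
z = 1.0986 / 0.33 = 3.329 km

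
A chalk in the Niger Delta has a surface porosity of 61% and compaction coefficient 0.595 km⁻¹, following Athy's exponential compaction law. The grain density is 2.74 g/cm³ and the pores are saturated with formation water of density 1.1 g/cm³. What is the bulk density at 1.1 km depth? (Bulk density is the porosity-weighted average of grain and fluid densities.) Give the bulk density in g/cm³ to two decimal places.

2.22 g/cm³

Porosity at depth: φ = 0.61·exp(−0.595×1.1) = 0.61×0.5197 = 0.3170
Bulk density: ρ_b = (1−φ)ρ_g + φ·ρ_f = 0.6830×2.74 + 0.3170×1.1
       = 1.871 + 0.349 = 2.220 g/cm³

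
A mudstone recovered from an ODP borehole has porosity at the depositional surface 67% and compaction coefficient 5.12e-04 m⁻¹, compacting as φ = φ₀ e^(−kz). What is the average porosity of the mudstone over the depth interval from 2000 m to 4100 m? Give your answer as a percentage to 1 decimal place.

14.7%

Working in km (1 km = 1000 m; k in km⁻¹ = k in m⁻¹ × 1000):
⟨φ⟩ = (1/(z₂−z₁)) ∫ φ₀ e^(−kz) dz = φ₀·(e^(−k·z₁) − e^(−k·z₂)) / (k·(z₂−z₁))
e^(−0.512×2) = 0.3592; e^(−0.512×4.1) = 0.1226
⟨φ⟩ = 0.67 × (0.3592 − 0.1226) / (0.512 × 2.1) = 0.67 × 0.2201 = 0.1474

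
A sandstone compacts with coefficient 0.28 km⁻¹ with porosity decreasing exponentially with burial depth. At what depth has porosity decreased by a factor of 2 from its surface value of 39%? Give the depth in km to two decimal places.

φ/φ₀ = 1/2 ⇒ exp(−c·d) = 1/2 ⇒ d = ln(2) / c
d = 0.6931 / 0.28 = 2.476 km

2.48 km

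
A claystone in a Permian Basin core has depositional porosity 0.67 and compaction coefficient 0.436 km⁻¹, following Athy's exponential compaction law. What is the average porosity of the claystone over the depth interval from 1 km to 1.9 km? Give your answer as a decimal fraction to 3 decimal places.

⟨n⟩ = (1/(Z₂−Z₁)) ∫ n₀ e^(−βZ) dZ = n₀·(e^(−β·Z₁) − e^(−β·Z₂)) / (β·(Z₂−Z₁))
e^(−0.436×1) = 0.6466; e^(−0.436×1.9) = 0.4367
⟨n⟩ = 0.67 × (0.6466 − 0.4367) / (0.436 × 0.9) = 0.67 × 0.5348 = 0.3583

0.358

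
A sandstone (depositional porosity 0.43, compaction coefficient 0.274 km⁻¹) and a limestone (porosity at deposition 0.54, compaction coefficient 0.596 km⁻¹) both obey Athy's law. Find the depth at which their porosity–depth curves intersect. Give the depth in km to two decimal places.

Set n₀ₐ e^(−kₐd) = n₀ᵦ e^(−kᵦd) ⇒ ln(n₀ₐ/n₀ᵦ) = (kₐ − kᵦ)·d
d = ln(0.43/0.54) / (0.274 − 0.596) = -0.2278 / -0.322 = 0.707 km

0.71 km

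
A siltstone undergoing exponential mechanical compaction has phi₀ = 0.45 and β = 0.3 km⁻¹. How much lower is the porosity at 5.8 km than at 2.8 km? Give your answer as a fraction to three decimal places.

0.115

phi(2.8) = 0.45·e^(−0.3×2.8) = 0.1943
phi(5.8) = 0.45·e^(−0.3×5.8) = 0.0790
Δphi = 0.1943 − 0.0790 = 0.1153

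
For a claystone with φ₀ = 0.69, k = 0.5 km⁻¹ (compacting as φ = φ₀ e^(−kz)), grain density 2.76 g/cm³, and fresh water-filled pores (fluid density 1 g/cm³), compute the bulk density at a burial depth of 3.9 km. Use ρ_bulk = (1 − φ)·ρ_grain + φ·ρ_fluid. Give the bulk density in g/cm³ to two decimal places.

Porosity at depth: φ = 0.69·exp(−0.5×3.9) = 0.69×0.1423 = 0.0982
Bulk density: ρ_b = (1−φ)ρ_g + φ·ρ_f = 0.9018×2.76 + 0.0982×1
       = 2.489 + 0.098 = 2.587 g/cm³

2.59 g/cm³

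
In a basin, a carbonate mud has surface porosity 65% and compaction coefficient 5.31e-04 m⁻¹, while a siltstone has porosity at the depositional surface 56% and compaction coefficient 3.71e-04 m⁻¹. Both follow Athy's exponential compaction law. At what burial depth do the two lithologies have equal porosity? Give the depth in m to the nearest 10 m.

Working in km (1 km = 1000 m; β in km⁻¹ = β in m⁻¹ × 1000):
Set phi₀ₐ e^(−βₐz) = phi₀ᵦ e^(−βᵦz) ⇒ ln(phi₀ₐ/phi₀ᵦ) = (βₐ − βᵦ)·z
z = ln(0.65/0.56) / (0.531 − 0.371) = 0.1490 / 0.16 = 0.931 km

930 m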